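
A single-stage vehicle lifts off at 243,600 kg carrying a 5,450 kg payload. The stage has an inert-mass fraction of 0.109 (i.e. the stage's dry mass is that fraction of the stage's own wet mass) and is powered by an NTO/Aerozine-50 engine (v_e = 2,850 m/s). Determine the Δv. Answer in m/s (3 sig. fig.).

Δv ≈ 5840 m/s

Stage wet mass = m₀ − payload = 243,600 − 5,450 = 238,150 kg.
Stage dry mass = ε × stage wet mass = 0.109 × 238,150 = 25,958.4 kg.
Burnout mass m_f = stage dry + payload = 25,958.4 + 5,450 = 31,408.4 kg.
Δv = v_e · ln(243,600/31,408.4) = 2850.0 × ln(7.756) = 2850.0 × 2.0485 ≈ 5838 m/s.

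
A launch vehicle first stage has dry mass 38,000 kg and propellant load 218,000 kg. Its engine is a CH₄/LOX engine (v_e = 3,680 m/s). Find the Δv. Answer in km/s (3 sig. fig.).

m₀ = m_dry + m_prop = 38,000 + 218,000 = 256,000 kg.
Using Δv = v_e ln(m₀/m_f): Δv = v_e · ln(m₀/m_f) = 3680.0 × ln(6.737) = 3680.0 × 1.9076 ≈ 7019.9 m/s.

Δv ≈ 7.02 km/s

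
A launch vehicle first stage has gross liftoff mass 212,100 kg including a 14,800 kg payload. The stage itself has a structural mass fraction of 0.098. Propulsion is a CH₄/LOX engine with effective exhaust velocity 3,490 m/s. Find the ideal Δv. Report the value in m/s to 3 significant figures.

Δv ≈ 6380 m/s

Stage wet mass = m₀ − payload = 212,100 − 14,800 = 197,300 kg.
Stage dry mass = ε × stage wet mass = 0.098 × 197,300 = 19,335.4 kg.
Burnout mass m_f = stage dry + payload = 19,335.4 + 14,800 = 34,135.4 kg.
Rocket equation: Δv = v_e · ln(212,100/34,135.4) = 3490.0 × ln(6.213) = 3490.0 × 1.8267 ≈ 6375 m/s.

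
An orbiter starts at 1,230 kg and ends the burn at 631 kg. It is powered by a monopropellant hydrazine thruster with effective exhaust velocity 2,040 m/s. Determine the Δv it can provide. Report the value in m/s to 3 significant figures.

Rocket equation: Δv = v_e · ln(m₀/m_f) = 2040.0 × ln(1.949) = 2040.0 × 0.6675 ≈ 1361.6 m/s.

Δv ≈ 1360 m/s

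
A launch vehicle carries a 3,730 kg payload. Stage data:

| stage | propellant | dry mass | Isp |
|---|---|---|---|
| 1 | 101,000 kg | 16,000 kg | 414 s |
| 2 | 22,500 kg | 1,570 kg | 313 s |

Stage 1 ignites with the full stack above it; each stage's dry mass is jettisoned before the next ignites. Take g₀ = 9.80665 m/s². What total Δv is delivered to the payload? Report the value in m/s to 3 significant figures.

Ignition mass of stage 1 = 101,000+16,000 + 22,500+1,570 + 3,730 = 144,800 kg.
Stage 1: m₀ = 144,800 kg, m_f = 144,800 − 101,000 = 43,800 kg; Δv = 414×9.80665×ln(3.306) = 4060.0×1.1957 ≈ 4855 m/s.
Stage 2: m₀ = 27,800 kg, m_f = 27,800 − 22,500 = 5,300 kg; Δv = 313×9.80665×ln(5.245) = 3069.5×1.6573 ≈ 5087 m/s.
Total Δv = 4855 + 5087 = 9942 m/s.

Δv ≈ 9940 m/s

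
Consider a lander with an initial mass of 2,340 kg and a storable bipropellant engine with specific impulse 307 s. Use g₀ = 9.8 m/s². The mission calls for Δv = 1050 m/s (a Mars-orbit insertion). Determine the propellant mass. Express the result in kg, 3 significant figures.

propellant mass ≈ 689 kg

v_e = Isp · g₀ = 307 × 9.8 = 3008.6 m/s.
m₀/m_f = exp(Δv / v_e) = exp(1050 / 3008.6) = exp(0.3490) = 1.4176.
m_f = 2,340 / 1.4176 = 1,650.68 kg, so propellant = m₀ − m_f = 2,340 − 1,650.68 = 689.32 kg.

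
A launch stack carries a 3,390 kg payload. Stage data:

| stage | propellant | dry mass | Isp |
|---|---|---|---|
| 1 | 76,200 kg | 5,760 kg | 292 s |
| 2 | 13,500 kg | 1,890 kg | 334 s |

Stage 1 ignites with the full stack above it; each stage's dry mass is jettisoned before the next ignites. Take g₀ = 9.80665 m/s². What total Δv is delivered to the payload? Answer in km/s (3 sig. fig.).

Δv ≈ 8.20 km/s

Ignition mass of stage 1 = 76,200+5,760 + 13,500+1,890 + 3,390 = 100,740 kg.
Stage 1: m₀ = 100,740 kg, m_f = 100,740 − 76,200 = 24,540 kg; Δv = 292×9.80665×ln(4.105) = 2863.5×1.4122 ≈ 4044 m/s.
Stage 2: m₀ = 18,780 kg, m_f = 18,780 − 13,500 = 5,280 kg; Δv = 334×9.80665×ln(3.557) = 3275.4×1.2689 ≈ 4156 m/s.
Total Δv = 4044 + 4156 = 8200 m/s.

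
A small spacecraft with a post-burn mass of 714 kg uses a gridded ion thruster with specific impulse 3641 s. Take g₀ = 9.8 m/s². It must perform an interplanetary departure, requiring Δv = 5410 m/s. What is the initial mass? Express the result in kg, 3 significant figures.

initial mass ≈ 831 kg

v_e = Isp · g₀ = 3641 × 9.8 = 35681.8 m/s.
m₀/m_f = exp(Δv / v_e) = exp(5410 / 35681.8) = exp(0.1516) = 1.1637.
m₀ = m_f × 1.1637 = 714 × 1.1637 = 830.882 kg.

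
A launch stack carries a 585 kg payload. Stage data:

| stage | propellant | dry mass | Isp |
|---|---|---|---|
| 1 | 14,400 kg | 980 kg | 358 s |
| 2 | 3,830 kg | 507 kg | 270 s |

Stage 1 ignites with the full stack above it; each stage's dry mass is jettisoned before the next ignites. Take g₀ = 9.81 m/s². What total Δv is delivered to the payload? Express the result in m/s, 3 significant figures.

Δv ≈ 8330 m/s

Ignition mass of stage 1 = 14,400+980 + 3,830+507 + 585 = 20,302 kg.
Stage 1: m₀ = 20,302 kg, m_f = 20,302 − 14,400 = 5,902 kg; Δv = 358×9.81×ln(3.44) = 3512.0×1.2354 ≈ 4339 m/s.
Stage 2: m₀ = 4,922 kg, m_f = 4,922 − 3,830 = 1,092 kg; Δv = 270×9.81×ln(4.507) = 2648.7×1.5057 ≈ 3988 m/s.
Total Δv = 4339 + 3988 = 8327 m/s.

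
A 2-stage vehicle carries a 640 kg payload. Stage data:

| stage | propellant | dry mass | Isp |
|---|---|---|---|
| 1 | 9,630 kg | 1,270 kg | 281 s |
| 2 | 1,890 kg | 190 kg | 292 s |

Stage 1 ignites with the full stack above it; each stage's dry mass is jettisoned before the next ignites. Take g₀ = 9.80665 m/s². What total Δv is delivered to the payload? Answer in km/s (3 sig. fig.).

Δv ≈ 6.78 km/s

Ignition mass of stage 1 = 9,630+1,270 + 1,890+190 + 640 = 13,620 kg.
Stage 1: m₀ = 13,620 kg, m_f = 13,620 − 9,630 = 3,990 kg; Δv = 281×9.80665×ln(3.414) = 2755.7×1.2277 ≈ 3383 m/s.
Stage 2: m₀ = 2,720 kg, m_f = 2,720 − 1,890 = 830 kg; Δv = 292×9.80665×ln(3.277) = 2863.5×1.1870 ≈ 3399 m/s.
Total Δv = 3383 + 3399 = 6782 m/s.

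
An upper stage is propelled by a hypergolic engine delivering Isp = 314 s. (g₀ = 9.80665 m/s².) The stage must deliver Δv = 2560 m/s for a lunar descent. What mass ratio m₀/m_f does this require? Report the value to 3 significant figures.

mass ratio ≈ 2.30

v_e = Isp · g₀ = 314 × 9.80665 = 3079.3 m/s.
By the Tsiolkovsky rocket equation, m₀/m_f = exp(Δv / v_e) = exp(2560 / 3079.3) = exp(0.8314) = 2.2964.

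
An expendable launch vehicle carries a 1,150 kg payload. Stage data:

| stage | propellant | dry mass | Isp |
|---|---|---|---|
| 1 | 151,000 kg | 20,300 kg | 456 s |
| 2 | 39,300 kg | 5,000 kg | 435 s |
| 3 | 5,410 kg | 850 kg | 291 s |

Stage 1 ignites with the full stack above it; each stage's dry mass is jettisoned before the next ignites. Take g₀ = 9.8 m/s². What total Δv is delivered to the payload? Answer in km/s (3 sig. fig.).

Δv ≈ 14.9 km/s

Ignition mass of stage 1 = 151,000+20,300 + 39,300+5,000 + 5,410+850 + 1,150 = 223,010 kg.
Stage 1: m₀ = 223,010 kg, m_f = 223,010 − 151,000 = 72,010 kg; Δv = 456×9.8×ln(3.097) = 4468.8×1.1304 ≈ 5052 m/s.
Stage 2: m₀ = 51,710 kg, m_f = 51,710 − 39,300 = 12,410 kg; Δv = 435×9.8×ln(4.167) = 4263.0×1.4271 ≈ 6084 m/s.
Stage 3: m₀ = 7,410 kg, m_f = 7,410 − 5,410 = 2,000 kg; Δv = 291×9.8×ln(3.705) = 2851.8×1.3097 ≈ 3735 m/s.
Total Δv = 5052 + 6084 + 3735 = 14871 m/s.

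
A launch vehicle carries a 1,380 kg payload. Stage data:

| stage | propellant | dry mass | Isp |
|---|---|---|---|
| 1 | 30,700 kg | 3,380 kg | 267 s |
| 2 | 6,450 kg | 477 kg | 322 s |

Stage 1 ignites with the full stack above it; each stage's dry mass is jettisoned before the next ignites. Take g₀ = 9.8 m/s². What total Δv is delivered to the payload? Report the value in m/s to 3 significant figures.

Δv ≈ 8100 m/s

Ignition mass of stage 1 = 30,700+3,380 + 6,450+477 + 1,380 = 42,387 kg.
Stage 1: m₀ = 42,387 kg, m_f = 42,387 − 30,700 = 11,687 kg; Δv = 267×9.8×ln(3.627) = 2616.6×1.2884 ≈ 3371 m/s.
Stage 2: m₀ = 8,307 kg, m_f = 8,307 − 6,450 = 1,857 kg; Δv = 322×9.8×ln(4.473) = 3155.6×1.4981 ≈ 4728 m/s.
Total Δv = 3371 + 4728 = 8099 m/s.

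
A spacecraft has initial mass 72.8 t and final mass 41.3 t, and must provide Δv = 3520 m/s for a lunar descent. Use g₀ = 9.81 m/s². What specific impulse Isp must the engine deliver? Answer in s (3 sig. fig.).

ln(m₀/m_f) = ln(72800/41300) = ln(1.763) = 0.5669.
v_e = Δv / ln(m₀/m_f) = 3520 / 0.5669 = 6209.7 m/s.
Isp = v_e / g₀ = 6209.7 / 9.81 = 633.0 s.

Isp ≈ 633 s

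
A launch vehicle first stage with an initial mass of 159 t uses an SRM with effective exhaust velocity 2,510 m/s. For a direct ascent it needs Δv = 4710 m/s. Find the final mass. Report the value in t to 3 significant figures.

final mass ≈ 24.3 t

By the Tsiolkovsky rocket equation, m₀/m_f = exp(Δv / v_e) = exp(4710 / 2510.0) = exp(1.8765) = 6.5306.
m_f = m₀ / 6.5306 = 159 / 6.5306 = 24.3469 t.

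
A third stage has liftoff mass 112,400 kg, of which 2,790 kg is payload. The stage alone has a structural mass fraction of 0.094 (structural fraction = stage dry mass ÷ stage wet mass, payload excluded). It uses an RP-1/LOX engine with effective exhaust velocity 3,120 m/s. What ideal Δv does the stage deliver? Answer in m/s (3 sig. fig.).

Stage wet mass = m₀ − payload = 112,400 − 2,790 = 109,610 kg.
Stage dry mass = ε × stage wet mass = 0.094 × 109,610 = 10,303.3 kg.
Burnout mass m_f = stage dry + payload = 10,303.3 + 2,790 = 13,093.3 kg.
From the ideal rocket equation, Δv = v_e · ln(112,400/13,093.3) = 3120.0 × ln(8.585) = 3120.0 × 2.1500 ≈ 6708 m/s.

Δv ≈ 6710 m/s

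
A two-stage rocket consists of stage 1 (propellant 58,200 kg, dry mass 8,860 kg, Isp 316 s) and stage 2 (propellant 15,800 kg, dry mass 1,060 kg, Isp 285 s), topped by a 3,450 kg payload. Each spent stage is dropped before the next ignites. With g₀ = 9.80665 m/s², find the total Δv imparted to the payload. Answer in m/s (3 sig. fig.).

Δv ≈ 7610 m/s

Ignition mass of stage 1 = 58,200+8,860 + 15,800+1,060 + 3,450 = 87,370 kg.
Stage 1: m₀ = 87,370 kg, m_f = 87,370 − 58,200 = 29,170 kg; Δv = 316×9.80665×ln(2.995) = 3098.9×1.0970 ≈ 3400 m/s.
Stage 2: m₀ = 20,310 kg, m_f = 20,310 − 15,800 = 4,510 kg; Δv = 285×9.80665×ln(4.503) = 2794.9×1.5048 ≈ 4206 m/s.
Total Δv = 3400 + 4206 = 7606 m/s.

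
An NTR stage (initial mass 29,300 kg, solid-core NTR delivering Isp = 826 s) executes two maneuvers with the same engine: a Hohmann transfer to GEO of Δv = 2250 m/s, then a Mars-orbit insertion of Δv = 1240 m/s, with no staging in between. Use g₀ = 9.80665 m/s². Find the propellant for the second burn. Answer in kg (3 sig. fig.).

propellant for the second burn ≈ 3150 kg

v_e = Isp · g₀ = 826 × 9.80665 = 8100.3 m/s.
After the first burn: m = 29300 × exp(−2250/8100.3) = 29300 × 0.75747 = 22,193.9 kg.
After the second burn: m = 22,193.9 × exp(−1240/8100.3) = 22,193.9 × 0.85806 = 19,043.7 kg.
Second-burn propellant = 22,193.9 − 19,043.7 = 3,150.2 kg.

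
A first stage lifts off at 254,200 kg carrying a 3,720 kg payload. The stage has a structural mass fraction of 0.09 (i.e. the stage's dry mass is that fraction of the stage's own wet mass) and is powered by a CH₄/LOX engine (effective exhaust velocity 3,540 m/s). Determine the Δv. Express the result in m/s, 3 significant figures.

Stage wet mass = m₀ − payload = 254,200 − 3,720 = 250,480 kg.
Stage dry mass = ε × stage wet mass = 0.09 × 250,480 = 22,543.2 kg.
Burnout mass m_f = stage dry + payload = 22,543.2 + 3,720 = 26,263.2 kg.
Rocket equation: Δv = v_e · ln(254,200/26,263.2) = 3540.0 × ln(9.679) = 3540.0 × 2.2700 ≈ 8036 m/s.

Δv ≈ 8040 m/s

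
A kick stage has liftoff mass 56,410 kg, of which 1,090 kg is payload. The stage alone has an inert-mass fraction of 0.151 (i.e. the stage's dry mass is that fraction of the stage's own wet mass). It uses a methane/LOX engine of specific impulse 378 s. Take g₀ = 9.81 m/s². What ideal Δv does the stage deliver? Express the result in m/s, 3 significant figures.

Stage wet mass = m₀ − payload = 56,410 − 1,090 = 55,320 kg.
Stage dry mass = ε × stage wet mass = 0.151 × 55,320 = 8,353.32 kg.
Burnout mass m_f = stage dry + payload = 8,353.32 + 1,090 = 9,443.32 kg.
v_e = Isp · g₀ = 378 × 9.81 = 3708.2 m/s.
Using Δv = v_e ln(m₀/m_f): Δv = v_e · ln(56,410/9,443.32) = 3708.2 × ln(5.974) = 3708.2 × 1.7873 ≈ 6628 m/s.

Δv ≈ 6630 m/s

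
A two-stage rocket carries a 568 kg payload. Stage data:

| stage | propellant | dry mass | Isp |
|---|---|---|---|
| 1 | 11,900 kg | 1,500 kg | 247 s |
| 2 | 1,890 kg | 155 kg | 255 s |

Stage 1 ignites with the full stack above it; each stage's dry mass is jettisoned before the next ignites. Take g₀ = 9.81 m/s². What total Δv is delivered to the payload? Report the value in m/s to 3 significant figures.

Ignition mass of stage 1 = 11,900+1,500 + 1,890+155 + 568 = 16,013 kg.
Stage 1: m₀ = 16,013 kg, m_f = 16,013 − 11,900 = 4,113 kg; Δv = 247×9.81×ln(3.893) = 2423.1×1.3592 ≈ 3294 m/s.
Stage 2: m₀ = 2,613 kg, m_f = 2,613 − 1,890 = 723 kg; Δv = 255×9.81×ln(3.614) = 2501.6×1.2848 ≈ 3214 m/s.
Total Δv = 3294 + 3214 = 6508 m/s.

Δv ≈ 6510 m/s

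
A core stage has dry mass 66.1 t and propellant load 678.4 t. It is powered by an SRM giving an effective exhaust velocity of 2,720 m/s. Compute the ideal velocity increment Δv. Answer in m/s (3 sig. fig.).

Δv ≈ 6590 m/s

m₀ = m_dry + m_prop = 66.1 + 678.4 = 744.5 t.
Using Δv = v_e ln(m₀/m_f): Δv = v_e · ln(m₀/m_f) = 2720.0 × ln(11.26) = 2720.0 × 2.4215 ≈ 6586.6 m/s.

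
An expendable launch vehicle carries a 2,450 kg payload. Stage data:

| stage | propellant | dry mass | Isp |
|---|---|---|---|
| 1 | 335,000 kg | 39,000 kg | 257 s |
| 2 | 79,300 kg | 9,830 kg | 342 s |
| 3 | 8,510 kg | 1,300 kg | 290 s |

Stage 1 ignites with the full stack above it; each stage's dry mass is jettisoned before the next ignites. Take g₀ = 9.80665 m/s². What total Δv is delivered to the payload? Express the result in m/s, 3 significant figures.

Ignition mass of stage 1 = 335,000+39,000 + 79,300+9,830 + 8,510+1,300 + 2,450 = 475,390 kg.
Stage 1: m₀ = 475,390 kg, m_f = 475,390 − 335,000 = 140,390 kg; Δv = 257×9.80665×ln(3.386) = 2520.3×1.2197 ≈ 3074 m/s.
Stage 2: m₀ = 101,390 kg, m_f = 101,390 − 79,300 = 22,090 kg; Δv = 342×9.80665×ln(4.59) = 3353.9×1.5238 ≈ 5111 m/s.
Stage 3: m₀ = 12,260 kg, m_f = 12,260 − 8,510 = 3,750 kg; Δv = 290×9.80665×ln(3.269) = 2843.9×1.1846 ≈ 3369 m/s.
Total Δv = 3074 + 5111 + 3369 = 11554 m/s.

Δv ≈ 11600 m/s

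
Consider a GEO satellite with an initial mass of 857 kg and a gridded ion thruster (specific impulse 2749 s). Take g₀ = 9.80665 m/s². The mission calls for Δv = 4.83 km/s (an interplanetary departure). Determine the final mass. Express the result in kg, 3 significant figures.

v_e = Isp · g₀ = 2749 × 9.80665 = 26958.5 m/s.
By the Tsiolkovsky rocket equation, m₀/m_f = exp(Δv / v_e) = exp(4830 / 26958.5) = exp(0.1792) = 1.1962.
m_f = m₀ / 1.1962 = 857 / 1.1962 = 716.435 kg.

final mass ≈ 716 kg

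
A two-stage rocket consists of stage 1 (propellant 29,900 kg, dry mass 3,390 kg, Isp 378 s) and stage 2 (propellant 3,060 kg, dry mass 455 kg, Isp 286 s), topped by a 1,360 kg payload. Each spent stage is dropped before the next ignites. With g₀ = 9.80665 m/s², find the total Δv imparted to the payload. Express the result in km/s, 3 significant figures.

Ignition mass of stage 1 = 29,900+3,390 + 3,060+455 + 1,360 = 38,165 kg.
Stage 1: m₀ = 38,165 kg, m_f = 38,165 − 29,900 = 8,265 kg; Δv = 378×9.80665×ln(4.618) = 3706.9×1.5299 ≈ 5671 m/s.
Stage 2: m₀ = 4,875 kg, m_f = 4,875 − 3,060 = 1,815 kg; Δv = 286×9.80665×ln(2.686) = 2804.7×0.9880 ≈ 2771 m/s.
Total Δv = 5671 + 2771 = 8442 m/s.

Δv ≈ 8.44 km/s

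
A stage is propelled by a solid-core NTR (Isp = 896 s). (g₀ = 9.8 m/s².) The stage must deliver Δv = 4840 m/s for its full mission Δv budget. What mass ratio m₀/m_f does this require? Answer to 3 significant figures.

mass ratio ≈ 1.74

v_e = Isp · g₀ = 896 × 9.8 = 8780.8 m/s.
Using Δv = v_e ln(m₀/m_f): m₀/m_f = exp(Δv / v_e) = exp(4840 / 8780.8) = exp(0.5512) = 1.7353.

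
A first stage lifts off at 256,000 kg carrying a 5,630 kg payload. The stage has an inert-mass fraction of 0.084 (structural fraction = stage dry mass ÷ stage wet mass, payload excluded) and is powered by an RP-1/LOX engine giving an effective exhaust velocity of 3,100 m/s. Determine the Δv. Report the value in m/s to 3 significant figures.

Stage wet mass = m₀ − payload = 256,000 − 5,630 = 250,370 kg.
Stage dry mass = ε × stage wet mass = 0.084 × 250,370 = 21,031.1 kg.
Burnout mass m_f = stage dry + payload = 21,031.1 + 5,630 = 26,661.1 kg.
By the Tsiolkovsky rocket equation, Δv = v_e · ln(256,000/26,661.1) = 3100.0 × ln(9.602) = 3100.0 × 2.2620 ≈ 7012 m/s.

Δv ≈ 7010 m/s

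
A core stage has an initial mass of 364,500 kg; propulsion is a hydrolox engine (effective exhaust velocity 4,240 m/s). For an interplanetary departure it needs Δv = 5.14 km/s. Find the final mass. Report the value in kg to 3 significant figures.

final mass ≈ 108000 kg

By the Tsiolkovsky rocket equation, m₀/m_f = exp(Δv / v_e) = exp(5140 / 4240.0) = exp(1.2123) = 3.3611.
m_f = m₀ / 3.3611 = 364,500 / 3.3611 = 108,447 kg.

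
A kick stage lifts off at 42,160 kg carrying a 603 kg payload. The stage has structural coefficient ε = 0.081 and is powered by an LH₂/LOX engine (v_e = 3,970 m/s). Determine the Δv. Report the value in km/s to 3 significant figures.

Δv ≈ 9.38 km/s

Stage wet mass = m₀ − payload = 42,160 − 603 = 41,557 kg.
Stage dry mass = ε × stage wet mass = 0.081 × 41,557 = 3,366.12 kg.
Burnout mass m_f = stage dry + payload = 3,366.12 + 603 = 3,969.12 kg.
Using Δv = v_e ln(m₀/m_f): Δv = v_e · ln(42,160/3,969.12) = 3970.0 × ln(10.62) = 3970.0 × 2.3629 ≈ 9381 m/s.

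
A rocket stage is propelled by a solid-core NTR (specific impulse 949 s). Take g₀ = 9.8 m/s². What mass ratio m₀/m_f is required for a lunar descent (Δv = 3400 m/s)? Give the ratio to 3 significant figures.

v_e = Isp · g₀ = 949 × 9.8 = 9300.2 m/s.
m₀/m_f = exp(Δv / v_e) = exp(3400 / 9300.2) = exp(0.3656) = 1.4414.

mass ratio ≈ 1.44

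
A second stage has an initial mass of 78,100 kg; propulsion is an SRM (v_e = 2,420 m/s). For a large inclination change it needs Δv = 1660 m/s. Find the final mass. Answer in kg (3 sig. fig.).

final mass ≈ 39300 kg

Rocket equation: m₀/m_f = exp(Δv / v_e) = exp(1660 / 2420.0) = exp(0.6860) = 1.9857.
m_f = m₀ / 1.9857 = 78,100 / 1.9857 = 39,331.2 kg.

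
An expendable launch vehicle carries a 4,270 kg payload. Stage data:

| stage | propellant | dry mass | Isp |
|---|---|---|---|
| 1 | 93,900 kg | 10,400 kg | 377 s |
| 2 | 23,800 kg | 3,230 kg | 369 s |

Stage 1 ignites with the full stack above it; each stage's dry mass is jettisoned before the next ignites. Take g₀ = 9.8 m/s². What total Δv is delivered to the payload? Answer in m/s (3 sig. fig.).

Δv ≈ 9520 m/s

Ignition mass of stage 1 = 93,900+10,400 + 23,800+3,230 + 4,270 = 135,600 kg.
Stage 1: m₀ = 135,600 kg, m_f = 135,600 − 93,900 = 41,700 kg; Δv = 377×9.8×ln(3.252) = 3694.6×1.1792 ≈ 4357 m/s.
Stage 2: m₀ = 31,300 kg, m_f = 31,300 − 23,800 = 7,500 kg; Δv = 369×9.8×ln(4.173) = 3616.2×1.4287 ≈ 5167 m/s.
Total Δv = 4357 + 5167 = 9524 m/s.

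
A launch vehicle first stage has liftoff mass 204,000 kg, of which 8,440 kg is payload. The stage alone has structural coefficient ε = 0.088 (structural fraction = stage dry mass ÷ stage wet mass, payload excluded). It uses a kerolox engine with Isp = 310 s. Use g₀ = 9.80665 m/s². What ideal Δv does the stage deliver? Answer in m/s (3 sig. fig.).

Δv ≈ 6300 m/s

Stage wet mass = m₀ − payload = 204,000 − 8,440 = 195,560 kg.
Stage dry mass = ε × stage wet mass = 0.088 × 195,560 = 17,209.3 kg.
Burnout mass m_f = stage dry + payload = 17,209.3 + 8,440 = 25,649.3 kg.
v_e = Isp · g₀ = 310 × 9.80665 = 3040.1 m/s.
Δv = v_e · ln(204,000/25,649.3) = 3040.1 × ln(7.953) = 3040.1 × 2.0736 ≈ 6304 m/s.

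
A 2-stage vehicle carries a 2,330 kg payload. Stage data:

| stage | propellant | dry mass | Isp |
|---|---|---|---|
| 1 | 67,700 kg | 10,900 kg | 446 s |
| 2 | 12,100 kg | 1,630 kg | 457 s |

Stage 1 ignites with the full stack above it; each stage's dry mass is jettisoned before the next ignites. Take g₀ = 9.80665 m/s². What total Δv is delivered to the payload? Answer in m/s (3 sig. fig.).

Δv ≈ 11800 m/s

Ignition mass of stage 1 = 67,700+10,900 + 12,100+1,630 + 2,330 = 94,660 kg.
Stage 1: m₀ = 94,660 kg, m_f = 94,660 − 67,700 = 26,960 kg; Δv = 446×9.80665×ln(3.511) = 4373.8×1.2559 ≈ 5493 m/s.
Stage 2: m₀ = 16,060 kg, m_f = 16,060 − 12,100 = 3,960 kg; Δv = 457×9.80665×ln(4.056) = 4481.6×1.4001 ≈ 6275 m/s.
Total Δv = 5493 + 6275 = 11768 m/s.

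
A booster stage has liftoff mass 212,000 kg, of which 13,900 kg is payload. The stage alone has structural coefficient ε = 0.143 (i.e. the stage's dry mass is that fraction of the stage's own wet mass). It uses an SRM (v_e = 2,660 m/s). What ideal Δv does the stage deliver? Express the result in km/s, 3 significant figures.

Stage wet mass = m₀ − payload = 212,000 − 13,900 = 198,100 kg.
Stage dry mass = ε × stage wet mass = 0.143 × 198,100 = 28,328.3 kg.
Burnout mass m_f = stage dry + payload = 28,328.3 + 13,900 = 42,228.3 kg.
Δv = v_e · ln(212,000/42,228.3) = 2660.0 × ln(5.02) = 2660.0 × 1.6135 ≈ 4292 m/s.

Δv ≈ 4.29 km/s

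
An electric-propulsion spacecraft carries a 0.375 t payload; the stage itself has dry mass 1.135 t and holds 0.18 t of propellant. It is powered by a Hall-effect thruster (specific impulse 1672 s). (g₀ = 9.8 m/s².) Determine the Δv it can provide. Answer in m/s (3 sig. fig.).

v_e = Isp · g₀ = 1672 × 9.8 = 16385.6 m/s.
m₀ = payload + dry + propellant = 0.375 + 1.135 + 0.18 = 1.69 t.
m_f = payload + dry = 0.375 + 1.135 = 1.51 t.
From the ideal rocket equation, Δv = v_e · ln(m₀/m_f) = 16385.6 × ln(1.119) = 16385.6 × 0.1126 ≈ 1845.3 m/s.

Δv ≈ 1850 m/s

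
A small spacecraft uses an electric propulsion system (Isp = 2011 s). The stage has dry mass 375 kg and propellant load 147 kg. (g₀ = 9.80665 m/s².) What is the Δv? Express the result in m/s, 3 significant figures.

Δv ≈ 6520 m/s

v_e = Isp · g₀ = 2011 × 9.80665 = 19721.2 m/s.
m₀ = m_dry + m_prop = 375 + 147 = 522 kg.
By the Tsiolkovsky rocket equation, Δv = v_e · ln(m₀/m_f) = 19721.2 × ln(1.392) = 19721.2 × 0.3307 ≈ 6522.6 m/s.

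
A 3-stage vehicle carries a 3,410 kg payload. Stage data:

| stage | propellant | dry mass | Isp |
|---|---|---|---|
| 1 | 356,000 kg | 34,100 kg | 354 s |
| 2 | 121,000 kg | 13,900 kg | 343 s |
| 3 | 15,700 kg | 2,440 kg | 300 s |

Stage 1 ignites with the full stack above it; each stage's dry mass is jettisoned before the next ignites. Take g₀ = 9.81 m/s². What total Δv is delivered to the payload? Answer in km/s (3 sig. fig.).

Ignition mass of stage 1 = 356,000+34,100 + 121,000+13,900 + 15,700+2,440 + 3,410 = 546,550 kg.
Stage 1: m₀ = 546,550 kg, m_f = 546,550 − 356,000 = 190,550 kg; Δv = 354×9.81×ln(2.868) = 3472.7×1.0537 ≈ 3659 m/s.
Stage 2: m₀ = 156,450 kg, m_f = 156,450 − 121,000 = 35,450 kg; Δv = 343×9.81×ln(4.413) = 3364.8×1.4846 ≈ 4995 m/s.
Stage 3: m₀ = 21,550 kg, m_f = 21,550 − 15,700 = 5,850 kg; Δv = 300×9.81×ln(3.684) = 2943.0×1.3039 ≈ 3837 m/s.
Total Δv = 3659 + 4995 + 3837 = 12491 m/s.

Δv ≈ 12.5 km/s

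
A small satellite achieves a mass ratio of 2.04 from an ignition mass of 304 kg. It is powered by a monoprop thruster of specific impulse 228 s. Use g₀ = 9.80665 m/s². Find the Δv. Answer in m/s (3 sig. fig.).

v_e = Isp · g₀ = 228 × 9.80665 = 2235.9 m/s.
Rocket equation: Δv = v_e · ln(2.04) = 2235.9 × 0.7129 ≈ 1594.1 m/s.

Δv ≈ 1590 m/s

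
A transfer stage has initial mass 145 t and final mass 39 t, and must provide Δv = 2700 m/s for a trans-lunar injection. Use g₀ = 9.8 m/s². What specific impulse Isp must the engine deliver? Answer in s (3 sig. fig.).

ln(m₀/m_f) = ln(145000/39000) = ln(3.718) = 1.3132.
v_e = Δv / ln(m₀/m_f) = 2700 / 1.3132 = 2056.1 m/s.
Isp = v_e / g₀ = 2056.1 / 9.8 = 209.8 s.

Isp ≈ 210 s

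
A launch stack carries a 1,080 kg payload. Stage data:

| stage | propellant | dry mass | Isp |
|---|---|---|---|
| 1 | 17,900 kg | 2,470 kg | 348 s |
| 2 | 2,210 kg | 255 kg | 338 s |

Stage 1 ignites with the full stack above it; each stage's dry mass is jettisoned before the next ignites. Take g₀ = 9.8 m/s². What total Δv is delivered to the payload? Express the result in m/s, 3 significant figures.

Δv ≈ 7940 m/s

Ignition mass of stage 1 = 17,900+2,470 + 2,210+255 + 1,080 = 23,915 kg.
Stage 1: m₀ = 23,915 kg, m_f = 23,915 − 17,900 = 6,015 kg; Δv = 348×9.8×ln(3.976) = 3410.4×1.3802 ≈ 4707 m/s.
Stage 2: m₀ = 3,545 kg, m_f = 3,545 − 2,210 = 1,335 kg; Δv = 338×9.8×ln(2.655) = 3312.4×0.9766 ≈ 3235 m/s.
Total Δv = 4707 + 3235 = 7942 m/s.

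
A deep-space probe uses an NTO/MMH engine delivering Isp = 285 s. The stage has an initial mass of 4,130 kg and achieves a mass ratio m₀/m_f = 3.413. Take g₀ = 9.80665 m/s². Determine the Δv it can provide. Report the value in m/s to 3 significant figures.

v_e = Isp · g₀ = 285 × 9.80665 = 2794.9 m/s.
Rocket equation: Δv = v_e · ln(3.413) = 2794.9 × 1.2276 ≈ 3431.0 m/s.

Δv ≈ 3430 m/s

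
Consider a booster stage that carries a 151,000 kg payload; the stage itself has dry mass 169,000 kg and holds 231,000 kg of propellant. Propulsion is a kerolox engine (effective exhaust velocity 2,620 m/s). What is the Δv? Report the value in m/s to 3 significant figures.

Δv ≈ 1420 m/s

m₀ = payload + dry + propellant = 151,000 + 169,000 + 231,000 = 551,000 kg.
m_f = payload + dry = 151,000 + 169,000 = 320,000 kg.
Δv = v_e · ln(m₀/m_f) = 2620.0 × ln(1.722) = 2620.0 × 0.5434 ≈ 1423.7 m/s.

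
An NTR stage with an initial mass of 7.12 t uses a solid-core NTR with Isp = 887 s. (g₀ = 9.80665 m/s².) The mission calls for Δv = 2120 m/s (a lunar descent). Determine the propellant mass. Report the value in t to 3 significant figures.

propellant mass ≈ 1.54 t

v_e = Isp · g₀ = 887 × 9.80665 = 8698.5 m/s.
From the ideal rocket equation, m₀/m_f = exp(Δv / v_e) = exp(2120 / 8698.5) = exp(0.2437) = 1.2760.
m_f = 7.12 / 1.2760 = 5.57994 t, so propellant = m₀ − m_f = 7.12 − 5.57994 = 1.54006 t.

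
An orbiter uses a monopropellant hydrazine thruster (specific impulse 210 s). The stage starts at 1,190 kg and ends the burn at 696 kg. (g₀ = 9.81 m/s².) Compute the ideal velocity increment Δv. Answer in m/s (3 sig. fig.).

Δv ≈ 1100 m/s

v_e = Isp · g₀ = 210 × 9.81 = 2060.1 m/s.
From the ideal rocket equation, Δv = v_e · ln(m₀/m_f) = 2060.1 × ln(1.71) = 2060.1 × 0.5364 ≈ 1105.0 m/s.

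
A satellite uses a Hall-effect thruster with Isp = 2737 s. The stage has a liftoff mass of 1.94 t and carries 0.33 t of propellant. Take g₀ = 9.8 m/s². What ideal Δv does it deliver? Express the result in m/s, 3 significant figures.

v_e = Isp · g₀ = 2737 × 9.8 = 26822.6 m/s.
m_f = m₀ − m_prop = 1.94 − 0.33 = 1.61 t.
By the Tsiolkovsky rocket equation, Δv = v_e · ln(m₀/m_f) = 26822.6 × ln(1.205) = 26822.6 × 0.1865 ≈ 5001.2 m/s.

Δv ≈ 5000 m/s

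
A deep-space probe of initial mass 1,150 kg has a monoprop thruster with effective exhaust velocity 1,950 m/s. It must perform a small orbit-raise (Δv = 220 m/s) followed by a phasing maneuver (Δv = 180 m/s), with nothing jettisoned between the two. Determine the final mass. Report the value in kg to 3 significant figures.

final mass ≈ 937 kg

After the first burn: m = 1150 × exp(−220/1950.0) = 1150 × 0.89331 = 1,027.31 kg.
After the second burn: m = 1,027.31 × exp(−180/1950.0) = 1,027.31 × 0.91182 = 936.722 kg.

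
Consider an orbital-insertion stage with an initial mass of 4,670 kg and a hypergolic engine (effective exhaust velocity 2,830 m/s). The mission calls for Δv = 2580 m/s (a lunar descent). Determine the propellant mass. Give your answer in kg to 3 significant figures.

propellant mass ≈ 2790 kg

From the ideal rocket equation, m₀/m_f = exp(Δv / v_e) = exp(2580 / 2830.0) = exp(0.9117) = 2.4885.
m_f = 4,670 / 2.4885 = 1,876.63 kg, so propellant = m₀ − m_f = 4,670 − 1,876.63 = 2,793.37 kg.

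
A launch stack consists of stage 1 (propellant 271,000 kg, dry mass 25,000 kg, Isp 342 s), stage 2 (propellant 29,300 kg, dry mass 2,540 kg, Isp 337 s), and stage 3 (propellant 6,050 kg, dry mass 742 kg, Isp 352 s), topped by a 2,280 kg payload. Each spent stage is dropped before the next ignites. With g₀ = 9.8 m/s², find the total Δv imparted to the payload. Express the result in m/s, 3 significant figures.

Δv ≈ 13400 m/s

Ignition mass of stage 1 = 271,000+25,000 + 29,300+2,540 + 6,050+742 + 2,280 = 336,912 kg.
Stage 1: m₀ = 336,912 kg, m_f = 336,912 − 271,000 = 65,912 kg; Δv = 342×9.8×ln(5.112) = 3351.6×1.6315 ≈ 5468 m/s.
Stage 2: m₀ = 40,912 kg, m_f = 40,912 − 29,300 = 11,612 kg; Δv = 337×9.8×ln(3.523) = 3302.6×1.2594 ≈ 4159 m/s.
Stage 3: m₀ = 9,072 kg, m_f = 9,072 − 6,050 = 3,022 kg; Δv = 352×9.8×ln(3.002) = 3449.6×1.0993 ≈ 3792 m/s.
Total Δv = 5468 + 4159 + 3792 = 13419 m/s.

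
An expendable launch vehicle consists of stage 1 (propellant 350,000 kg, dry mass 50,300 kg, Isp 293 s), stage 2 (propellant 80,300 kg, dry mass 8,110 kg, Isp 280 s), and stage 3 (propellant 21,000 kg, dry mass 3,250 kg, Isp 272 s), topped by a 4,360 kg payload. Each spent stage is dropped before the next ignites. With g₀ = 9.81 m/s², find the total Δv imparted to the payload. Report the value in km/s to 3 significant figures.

Δv ≈ 9.96 km/s

Ignition mass of stage 1 = 350,000+50,300 + 80,300+8,110 + 21,000+3,250 + 4,360 = 517,320 kg.
Stage 1: m₀ = 517,320 kg, m_f = 517,320 − 350,000 = 167,320 kg; Δv = 293×9.81×ln(3.092) = 2874.3×1.1288 ≈ 3244 m/s.
Stage 2: m₀ = 117,020 kg, m_f = 117,020 − 80,300 = 36,720 kg; Δv = 280×9.81×ln(3.187) = 2746.8×1.1590 ≈ 3184 m/s.
Stage 3: m₀ = 28,610 kg, m_f = 28,610 − 21,000 = 7,610 kg; Δv = 272×9.81×ln(3.76) = 2668.3×1.3243 ≈ 3534 m/s.
Total Δv = 3244 + 3184 + 3534 = 9962 m/s.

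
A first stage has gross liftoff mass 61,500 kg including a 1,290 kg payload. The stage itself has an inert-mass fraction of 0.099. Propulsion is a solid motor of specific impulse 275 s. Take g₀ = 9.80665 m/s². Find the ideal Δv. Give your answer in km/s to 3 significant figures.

Δv ≈ 5.77 km/s

Stage wet mass = m₀ − payload = 61,500 − 1,290 = 60,210 kg.
Stage dry mass = ε × stage wet mass = 0.099 × 60,210 = 5,960.79 kg.
Burnout mass m_f = stage dry + payload = 5,960.79 + 1,290 = 7,250.79 kg.
v_e = Isp · g₀ = 275 × 9.80665 = 2696.8 m/s.
Δv = v_e · ln(61,500/7,250.79) = 2696.8 × ln(8.482) = 2696.8 × 2.1379 ≈ 5766 m/s.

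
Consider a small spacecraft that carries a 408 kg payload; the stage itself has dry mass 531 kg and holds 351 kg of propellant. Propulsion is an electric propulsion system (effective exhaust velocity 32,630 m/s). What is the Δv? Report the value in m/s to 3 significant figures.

m₀ = payload + dry + propellant = 408 + 531 + 351 = 1,290 kg.
m_f = payload + dry = 408 + 531 = 939 kg.
Δv = v_e · ln(m₀/m_f) = 32630.0 × ln(1.374) = 32630.0 × 0.3176 ≈ 10362.7 m/s.

Δv ≈ 10400 m/s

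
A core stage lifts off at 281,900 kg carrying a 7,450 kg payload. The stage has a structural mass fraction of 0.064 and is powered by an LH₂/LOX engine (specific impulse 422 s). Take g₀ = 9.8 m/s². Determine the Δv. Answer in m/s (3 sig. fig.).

Stage wet mass = m₀ − payload = 281,900 − 7,450 = 274,450 kg.
Stage dry mass = ε × stage wet mass = 0.064 × 274,450 = 17,564.8 kg.
Burnout mass m_f = stage dry + payload = 17,564.8 + 7,450 = 25,014.8 kg.
v_e = Isp · g₀ = 422 × 9.8 = 4135.6 m/s.
By the Tsiolkovsky rocket equation, Δv = v_e · ln(281,900/25,014.8) = 4135.6 × ln(11.27) = 4135.6 × 2.4221 ≈ 10017 m/s.

Δv ≈ 10000 m/s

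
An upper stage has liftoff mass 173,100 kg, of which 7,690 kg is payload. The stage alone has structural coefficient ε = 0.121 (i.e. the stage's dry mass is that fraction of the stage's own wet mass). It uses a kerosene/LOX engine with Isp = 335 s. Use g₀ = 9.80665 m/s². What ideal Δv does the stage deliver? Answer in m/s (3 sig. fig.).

Δv ≈ 6020 m/s

Stage wet mass = m₀ − payload = 173,100 − 7,690 = 165,410 kg.
Stage dry mass = ε × stage wet mass = 0.121 × 165,410 = 20,014.6 kg.
Burnout mass m_f = stage dry + payload = 20,014.6 + 7,690 = 27,704.6 kg.
v_e = Isp · g₀ = 335 × 9.80665 = 3285.2 m/s.
From the ideal rocket equation, Δv = v_e · ln(173,100/27,704.6) = 3285.2 × ln(6.248) = 3285.2 × 1.8323 ≈ 6019 m/s.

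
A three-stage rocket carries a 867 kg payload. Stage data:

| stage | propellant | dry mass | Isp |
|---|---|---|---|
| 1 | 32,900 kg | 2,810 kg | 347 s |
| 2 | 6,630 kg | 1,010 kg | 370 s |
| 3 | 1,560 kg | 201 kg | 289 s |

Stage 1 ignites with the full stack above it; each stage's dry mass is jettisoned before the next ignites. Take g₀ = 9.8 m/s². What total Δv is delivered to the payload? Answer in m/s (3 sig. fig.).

Δv ≈ 10600 m/s

Ignition mass of stage 1 = 32,900+2,810 + 6,630+1,010 + 1,560+201 + 867 = 45,978 kg.
Stage 1: m₀ = 45,978 kg, m_f = 45,978 − 32,900 = 13,078 kg; Δv = 347×9.8×ln(3.516) = 3400.6×1.2572 ≈ 4275 m/s.
Stage 2: m₀ = 10,268 kg, m_f = 10,268 − 6,630 = 3,638 kg; Δv = 370×9.8×ln(2.822) = 3626.0×1.0376 ≈ 3762 m/s.
Stage 3: m₀ = 2,628 kg, m_f = 2,628 − 1,560 = 1,068 kg; Δv = 289×9.8×ln(2.461) = 2832.2×0.9004 ≈ 2550 m/s.
Total Δv = 4275 + 3762 + 2550 = 10587 m/s.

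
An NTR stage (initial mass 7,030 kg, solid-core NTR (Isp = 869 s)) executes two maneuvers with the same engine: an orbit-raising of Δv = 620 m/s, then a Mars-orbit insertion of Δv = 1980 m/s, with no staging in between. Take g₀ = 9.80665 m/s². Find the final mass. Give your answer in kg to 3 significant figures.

v_e = Isp · g₀ = 869 × 9.80665 = 8522.0 m/s.
After the first burn: m = 7030 × exp(−620/8522.0) = 7030 × 0.92983 = 6,536.7 kg.
After the second burn: m = 6,536.7 × exp(−1980/8522.0) = 6,536.7 × 0.79268 = 5,181.51 kg.

final mass ≈ 5180 kg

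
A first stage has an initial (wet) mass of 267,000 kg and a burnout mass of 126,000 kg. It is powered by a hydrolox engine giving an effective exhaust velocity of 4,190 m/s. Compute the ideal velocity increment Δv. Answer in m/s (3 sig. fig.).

Δv ≈ 3150 m/s

Δv = v_e · ln(m₀/m_f) = 4190.0 × ln(2.119) = 4190.0 × 0.7510 ≈ 3146.6 m/s.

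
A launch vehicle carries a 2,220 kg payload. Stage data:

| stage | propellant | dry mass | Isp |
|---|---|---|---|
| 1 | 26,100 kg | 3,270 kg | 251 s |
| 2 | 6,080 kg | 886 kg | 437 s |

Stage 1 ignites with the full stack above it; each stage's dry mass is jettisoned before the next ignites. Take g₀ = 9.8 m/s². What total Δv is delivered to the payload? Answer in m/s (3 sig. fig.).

Δv ≈ 7420 m/s

Ignition mass of stage 1 = 26,100+3,270 + 6,080+886 + 2,220 = 38,556 kg.
Stage 1: m₀ = 38,556 kg, m_f = 38,556 − 26,100 = 12,456 kg; Δv = 251×9.8×ln(3.095) = 2459.8×1.1299 ≈ 2779 m/s.
Stage 2: m₀ = 9,186 kg, m_f = 9,186 − 6,080 = 3,106 kg; Δv = 437×9.8×ln(2.958) = 4282.6×1.0843 ≈ 4644 m/s.
Total Δv = 2779 + 4644 = 7423 m/s.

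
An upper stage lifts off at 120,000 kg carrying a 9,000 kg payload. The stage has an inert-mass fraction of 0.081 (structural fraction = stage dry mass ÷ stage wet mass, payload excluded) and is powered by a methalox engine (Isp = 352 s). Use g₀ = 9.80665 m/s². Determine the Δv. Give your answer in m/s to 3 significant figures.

Stage wet mass = m₀ − payload = 120,000 − 9,000 = 111,000 kg.
Stage dry mass = ε × stage wet mass = 0.081 × 111,000 = 8,991 kg.
Burnout mass m_f = stage dry + payload = 8,991 + 9,000 = 17,991 kg.
v_e = Isp · g₀ = 352 × 9.80665 = 3451.9 m/s.
Δv = v_e · ln(120,000/17,991) = 3451.9 × ln(6.67) = 3451.9 × 1.8976 ≈ 6550 m/s.

Δv ≈ 6550 m/s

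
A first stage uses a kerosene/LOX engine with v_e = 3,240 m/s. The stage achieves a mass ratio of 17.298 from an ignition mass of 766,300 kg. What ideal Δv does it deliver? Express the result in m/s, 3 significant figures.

Δv ≈ 9240 m/s

From the ideal rocket equation, Δv = v_e · ln(17.298) = 3240.0 × 2.8506 ≈ 9235.9 m/s.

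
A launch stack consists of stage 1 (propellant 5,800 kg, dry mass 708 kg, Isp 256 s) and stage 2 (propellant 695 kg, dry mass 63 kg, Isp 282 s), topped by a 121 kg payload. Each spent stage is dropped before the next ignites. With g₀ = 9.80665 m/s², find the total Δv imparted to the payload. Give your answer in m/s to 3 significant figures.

Ignition mass of stage 1 = 5,800+708 + 695+63 + 121 = 7,387 kg.
Stage 1: m₀ = 7,387 kg, m_f = 7,387 − 5,800 = 1,587 kg; Δv = 256×9.80665×ln(4.655) = 2510.5×1.5379 ≈ 3861 m/s.
Stage 2: m₀ = 879 kg, m_f = 879 − 695 = 184 kg; Δv = 282×9.80665×ln(4.777) = 2765.5×1.5638 ≈ 4325 m/s.
Total Δv = 3861 + 4325 = 8186 m/s.

Δv ≈ 8190 m/s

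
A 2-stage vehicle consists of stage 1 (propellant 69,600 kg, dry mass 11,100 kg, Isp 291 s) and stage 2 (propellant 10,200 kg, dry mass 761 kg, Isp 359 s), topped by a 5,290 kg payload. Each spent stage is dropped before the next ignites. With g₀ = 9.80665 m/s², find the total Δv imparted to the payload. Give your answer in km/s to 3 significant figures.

Δv ≈ 7.09 km/s

Ignition mass of stage 1 = 69,600+11,100 + 10,200+761 + 5,290 = 96,951 kg.
Stage 1: m₀ = 96,951 kg, m_f = 96,951 − 69,600 = 27,351 kg; Δv = 291×9.80665×ln(3.545) = 2853.7×1.2655 ≈ 3611 m/s.
Stage 2: m₀ = 16,251 kg, m_f = 16,251 − 10,200 = 6,051 kg; Δv = 359×9.80665×ln(2.686) = 3520.6×0.9879 ≈ 3478 m/s.
Total Δv = 3611 + 3478 = 7089 m/s.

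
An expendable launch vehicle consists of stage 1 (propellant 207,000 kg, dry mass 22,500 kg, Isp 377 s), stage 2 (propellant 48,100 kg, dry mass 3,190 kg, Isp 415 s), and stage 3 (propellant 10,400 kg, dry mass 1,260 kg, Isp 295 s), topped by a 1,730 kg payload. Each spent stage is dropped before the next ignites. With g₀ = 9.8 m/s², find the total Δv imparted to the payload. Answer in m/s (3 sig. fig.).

Ignition mass of stage 1 = 207,000+22,500 + 48,100+3,190 + 10,400+1,260 + 1,730 = 294,180 kg.
Stage 1: m₀ = 294,180 kg, m_f = 294,180 − 207,000 = 87,180 kg; Δv = 377×9.8×ln(3.374) = 3694.6×1.2162 ≈ 4493 m/s.
Stage 2: m₀ = 64,680 kg, m_f = 64,680 − 48,100 = 16,580 kg; Δv = 415×9.8×ln(3.901) = 4067.0×1.3613 ≈ 5536 m/s.
Stage 3: m₀ = 13,390 kg, m_f = 13,390 − 10,400 = 2,990 kg; Δv = 295×9.8×ln(4.478) = 2891.0×1.4992 ≈ 4334 m/s.
Total Δv = 4493 + 5536 + 4334 = 14363 m/s.

Δv ≈ 14400 m/s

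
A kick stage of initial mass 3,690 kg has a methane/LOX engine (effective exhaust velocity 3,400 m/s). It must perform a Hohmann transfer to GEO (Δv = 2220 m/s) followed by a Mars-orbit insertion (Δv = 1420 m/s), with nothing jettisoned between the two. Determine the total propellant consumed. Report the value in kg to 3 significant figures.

After the first burn: m = 3690 × exp(−2220/3400.0) = 3690 × 0.52051 = 1,920.68 kg.
After the second burn: m = 1,920.68 × exp(−1420/3400.0) = 1,920.68 × 0.65859 = 1,264.94 kg.
Total propellant = m₀ − m_final = 3690 − 1,264.94 = 2,425.06 kg.

total propellant consumed ≈ 2430 kg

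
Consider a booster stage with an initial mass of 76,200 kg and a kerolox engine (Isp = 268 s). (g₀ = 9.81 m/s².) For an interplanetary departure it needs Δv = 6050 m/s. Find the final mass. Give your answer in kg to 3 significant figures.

v_e = Isp · g₀ = 268 × 9.81 = 2629.1 m/s.
Using Δv = v_e ln(m₀/m_f): m₀/m_f = exp(Δv / v_e) = exp(6050 / 2629.1) = exp(2.3012) = 9.9860.
m_f = m₀ / 9.9860 = 76,200 / 9.9860 = 7,630.68 kg.

final mass ≈ 7630 kg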